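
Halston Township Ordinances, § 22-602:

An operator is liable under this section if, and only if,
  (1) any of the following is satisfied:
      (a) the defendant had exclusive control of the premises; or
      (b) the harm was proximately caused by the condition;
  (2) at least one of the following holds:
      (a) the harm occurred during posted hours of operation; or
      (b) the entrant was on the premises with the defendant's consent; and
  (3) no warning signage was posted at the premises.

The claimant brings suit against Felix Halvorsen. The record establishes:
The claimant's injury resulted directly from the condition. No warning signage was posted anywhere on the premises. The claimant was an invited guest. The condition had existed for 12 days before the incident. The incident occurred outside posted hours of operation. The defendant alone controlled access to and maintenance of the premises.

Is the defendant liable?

(a) exclusive control — satisfied.
(b) proximate cause — met.
(1) = T OR T = true.
(a) during posted hours — not met.
(b) consent to enter — met.
(2) = F OR T = true.
(3) no signage posted — satisfied.
Overall: T AND T AND T → true.

Yes — liable.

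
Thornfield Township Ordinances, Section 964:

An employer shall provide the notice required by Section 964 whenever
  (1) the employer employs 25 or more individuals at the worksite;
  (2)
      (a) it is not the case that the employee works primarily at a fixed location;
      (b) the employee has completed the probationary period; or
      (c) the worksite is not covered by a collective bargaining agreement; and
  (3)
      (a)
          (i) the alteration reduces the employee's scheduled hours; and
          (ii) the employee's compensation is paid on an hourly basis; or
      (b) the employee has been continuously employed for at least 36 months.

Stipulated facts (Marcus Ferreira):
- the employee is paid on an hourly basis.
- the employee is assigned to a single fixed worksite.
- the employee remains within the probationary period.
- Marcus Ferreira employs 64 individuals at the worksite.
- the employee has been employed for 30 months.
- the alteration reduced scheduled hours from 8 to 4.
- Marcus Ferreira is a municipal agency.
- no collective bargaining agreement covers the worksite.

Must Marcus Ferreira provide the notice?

(1) ≥ 25 at site — met.
(a) not (fixed location) — not met.
(b) past probation — fails.
(c) no CBA — holds.
(2): F OR F OR T → true.
(i) hours reduced — satisfied.
(ii) hourly-paid — satisfied.
(a) = T AND T = true.
(b) tenure ≥ 36 mo. — fails.
So (3) is satisfied (T OR F).
So Overall is satisfied (T AND T AND T).

Yes — required.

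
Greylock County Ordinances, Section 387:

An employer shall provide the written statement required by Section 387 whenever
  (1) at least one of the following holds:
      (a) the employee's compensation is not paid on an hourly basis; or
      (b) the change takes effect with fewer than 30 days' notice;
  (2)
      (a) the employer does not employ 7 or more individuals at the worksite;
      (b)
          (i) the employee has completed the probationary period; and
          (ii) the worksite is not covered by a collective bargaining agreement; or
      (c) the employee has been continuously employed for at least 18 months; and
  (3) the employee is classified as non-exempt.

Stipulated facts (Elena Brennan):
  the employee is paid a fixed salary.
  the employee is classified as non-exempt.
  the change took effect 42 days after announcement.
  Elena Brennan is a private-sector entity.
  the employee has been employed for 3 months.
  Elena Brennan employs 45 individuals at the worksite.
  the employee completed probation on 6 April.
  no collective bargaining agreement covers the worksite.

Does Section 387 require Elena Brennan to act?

(a) not (hourly-paid) — satisfied.
(b) < 30 days' notice — fails.
So (1) is satisfied (T OR F).
(a) not (≥ 7 at site) — not met.
(i) past probation — satisfied.
(ii) no CBA — satisfied.
So (b) is satisfied (T AND T).
(c) tenure ≥ 18 mo. — fails.
So (2) is satisfied (F OR T OR F).
(3) non-exempt — met.
Overall: T AND T AND T → true.

Yes — required.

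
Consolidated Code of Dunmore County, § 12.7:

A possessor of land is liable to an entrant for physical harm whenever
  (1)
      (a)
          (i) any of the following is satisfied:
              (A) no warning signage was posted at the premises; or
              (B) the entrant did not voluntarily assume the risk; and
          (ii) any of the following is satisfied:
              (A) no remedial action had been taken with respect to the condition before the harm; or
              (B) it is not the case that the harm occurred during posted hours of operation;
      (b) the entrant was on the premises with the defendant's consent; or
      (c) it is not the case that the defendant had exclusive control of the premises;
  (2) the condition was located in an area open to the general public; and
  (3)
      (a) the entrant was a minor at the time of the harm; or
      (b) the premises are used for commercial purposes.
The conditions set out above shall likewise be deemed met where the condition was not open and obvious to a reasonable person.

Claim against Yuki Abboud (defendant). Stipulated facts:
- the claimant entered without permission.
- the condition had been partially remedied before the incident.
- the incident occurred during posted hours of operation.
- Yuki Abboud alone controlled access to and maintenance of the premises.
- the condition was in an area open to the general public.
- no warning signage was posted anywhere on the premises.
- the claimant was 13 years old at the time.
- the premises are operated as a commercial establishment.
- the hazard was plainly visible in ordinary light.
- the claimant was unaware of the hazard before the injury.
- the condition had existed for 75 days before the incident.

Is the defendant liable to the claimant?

No — not liable.

(A) no signage posted — met.
(B) no assumed risk — met.
So (i) is satisfied (T OR T).
(A) no remedial action — fails.
(B) not (during posted hours) — not met.
(ii): F OR F → false.
(a) = T AND F = false.
(b) consent to enter — not met.
(c) not (exclusive control) — not met.
(1) = F OR F OR F = false.
(2) public area — holds.
(a) entrant a minor — satisfied.
(b) commercial use — satisfied.
So (3) is satisfied (T OR T).
Overall = F AND T AND T = false.
Exception (not open/obvious) — not satisfied.
Result: main false OR exception false → false.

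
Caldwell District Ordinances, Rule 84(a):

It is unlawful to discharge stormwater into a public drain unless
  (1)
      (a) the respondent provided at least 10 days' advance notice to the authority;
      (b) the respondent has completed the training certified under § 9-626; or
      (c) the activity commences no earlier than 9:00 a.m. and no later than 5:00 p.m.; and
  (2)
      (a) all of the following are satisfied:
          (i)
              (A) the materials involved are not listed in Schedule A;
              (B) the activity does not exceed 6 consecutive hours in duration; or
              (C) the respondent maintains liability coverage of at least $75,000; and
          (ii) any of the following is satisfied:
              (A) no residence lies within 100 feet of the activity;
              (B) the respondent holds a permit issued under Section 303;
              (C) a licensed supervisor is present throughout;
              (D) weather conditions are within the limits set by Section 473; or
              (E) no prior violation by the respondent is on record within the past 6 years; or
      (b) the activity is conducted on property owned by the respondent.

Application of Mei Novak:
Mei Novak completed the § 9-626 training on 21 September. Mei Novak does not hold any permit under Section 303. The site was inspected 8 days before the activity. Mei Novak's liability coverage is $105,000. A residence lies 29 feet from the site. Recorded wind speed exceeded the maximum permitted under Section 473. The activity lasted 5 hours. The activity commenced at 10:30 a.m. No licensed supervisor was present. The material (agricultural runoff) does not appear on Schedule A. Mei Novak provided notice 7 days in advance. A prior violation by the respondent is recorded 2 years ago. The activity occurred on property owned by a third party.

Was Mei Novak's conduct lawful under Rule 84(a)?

No — unlawful.

(a) ≥10 days' notice — fails.
(b) training certified — holds.
(c) start within hours — holds.
(1) = F OR T OR T = true.
(A) not (Schedule A material) — satisfied.
(B) ≤ 6 hrs duration — met.
(C) coverage ≥ $75,000 — holds.
(i): T OR T OR T → true.
(A) no residence in 100 ft — fails.
(B) holds permit — not satisfied.
(C) supervisor present — fails.
(D) weather ok — not satisfied.
(E) no prior violation — not satisfied.
(ii) = F OR F OR F OR F OR F = false.
(a) = T AND F = false.
(b) own property — not satisfied.
So (2) is not satisfied (F OR F).
So Overall is not satisfied (T AND F).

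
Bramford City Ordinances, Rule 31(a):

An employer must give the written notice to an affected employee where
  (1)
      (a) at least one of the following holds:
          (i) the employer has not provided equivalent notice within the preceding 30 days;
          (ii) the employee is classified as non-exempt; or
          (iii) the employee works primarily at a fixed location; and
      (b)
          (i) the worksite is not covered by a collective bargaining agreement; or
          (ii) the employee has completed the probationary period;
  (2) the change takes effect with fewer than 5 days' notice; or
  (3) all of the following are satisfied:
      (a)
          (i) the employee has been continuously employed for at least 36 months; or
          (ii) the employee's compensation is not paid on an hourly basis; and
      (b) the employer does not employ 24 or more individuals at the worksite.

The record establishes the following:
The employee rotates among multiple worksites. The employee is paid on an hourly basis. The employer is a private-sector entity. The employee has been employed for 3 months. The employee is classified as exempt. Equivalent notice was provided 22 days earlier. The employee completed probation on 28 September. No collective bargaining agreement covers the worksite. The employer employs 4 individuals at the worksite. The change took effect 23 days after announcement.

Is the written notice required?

(i) no recent notice — not met.
(ii) non-exempt — fails.
(iii) fixed location — fails.
(a): F OR F OR F → false.
(i) no CBA — met.
(ii) past probation — satisfied.
So (b) is satisfied (T OR T).
(1) = F AND T = false.
(2) < 5 days' notice — fails.
(i) tenure ≥ 36 mo. — not satisfied.
(ii) not (hourly-paid) — fails.
So (a) is not satisfied (F OR F).
(b) not (≥ 24 at site) — holds.
So (3) is not satisfied (F AND T).
Overall = F OR F OR F = false.

No — not required.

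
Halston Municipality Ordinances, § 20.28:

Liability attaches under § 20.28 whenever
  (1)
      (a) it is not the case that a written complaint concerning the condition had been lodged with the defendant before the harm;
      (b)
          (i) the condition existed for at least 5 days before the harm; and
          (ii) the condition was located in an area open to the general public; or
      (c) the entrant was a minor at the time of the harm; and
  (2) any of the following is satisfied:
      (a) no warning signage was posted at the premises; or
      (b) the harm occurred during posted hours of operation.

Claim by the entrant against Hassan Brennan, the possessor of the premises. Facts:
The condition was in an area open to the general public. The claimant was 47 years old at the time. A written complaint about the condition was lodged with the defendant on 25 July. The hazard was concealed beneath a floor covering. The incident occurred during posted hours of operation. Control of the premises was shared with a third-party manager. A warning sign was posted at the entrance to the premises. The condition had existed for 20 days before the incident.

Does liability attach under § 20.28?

Yes — liable.

(a) not (complaint lodged) — not met.
(i) condition ≥5 days old — met.
(ii) public area — satisfied.
(b) = T AND T = true.
(c) entrant a minor — fails.
So (1) is satisfied (F OR T OR F).
(a) no signage posted — not met.
(b) during posted hours — holds.
(2): F OR T → true.
Overall: T AND T → true.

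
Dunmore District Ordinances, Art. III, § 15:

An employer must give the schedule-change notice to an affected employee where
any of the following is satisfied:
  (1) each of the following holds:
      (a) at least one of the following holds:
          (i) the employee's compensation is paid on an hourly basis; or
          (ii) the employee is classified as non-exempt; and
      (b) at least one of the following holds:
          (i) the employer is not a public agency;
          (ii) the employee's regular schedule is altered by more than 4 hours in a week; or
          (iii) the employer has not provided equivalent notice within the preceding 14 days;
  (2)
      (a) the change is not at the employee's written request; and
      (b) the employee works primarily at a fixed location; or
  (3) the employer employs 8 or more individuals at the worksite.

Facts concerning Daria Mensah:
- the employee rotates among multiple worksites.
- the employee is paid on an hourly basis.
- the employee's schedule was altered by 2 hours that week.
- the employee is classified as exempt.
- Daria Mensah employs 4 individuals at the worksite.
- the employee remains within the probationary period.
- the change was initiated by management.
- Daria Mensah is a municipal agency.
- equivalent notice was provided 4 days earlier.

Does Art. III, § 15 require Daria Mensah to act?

No — not required.

(i) hourly-paid — met.
(ii) non-exempt — not met.
(a) = T OR F = true.
(i) not (public agency) — fails.
(ii) schedule shift > 4h — not satisfied.
(iii) no recent notice — fails.
(b): F OR F OR F → false.
(1) = T AND F = false.
(a) not employee-requested — met.
(b) fixed location — not met.
(2): T AND F → false.
(3) ≥ 8 at site — not satisfied.
Overall = F OR F OR F = false.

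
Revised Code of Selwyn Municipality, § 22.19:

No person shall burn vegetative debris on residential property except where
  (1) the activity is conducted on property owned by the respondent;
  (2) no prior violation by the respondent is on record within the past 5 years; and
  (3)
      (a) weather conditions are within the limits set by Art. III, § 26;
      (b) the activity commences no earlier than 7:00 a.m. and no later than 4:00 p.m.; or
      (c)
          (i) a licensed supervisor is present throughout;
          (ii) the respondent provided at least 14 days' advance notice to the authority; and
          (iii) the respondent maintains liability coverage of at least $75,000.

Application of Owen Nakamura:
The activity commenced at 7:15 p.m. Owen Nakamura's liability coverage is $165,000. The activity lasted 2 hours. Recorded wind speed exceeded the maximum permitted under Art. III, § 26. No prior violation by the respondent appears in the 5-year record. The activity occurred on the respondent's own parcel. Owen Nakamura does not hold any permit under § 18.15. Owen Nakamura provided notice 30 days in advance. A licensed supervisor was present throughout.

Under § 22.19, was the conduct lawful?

Yes — lawful.

(1) own property — met.
(2) no prior violation — satisfied.
(a) weather ok — not satisfied.
(b) start within hours — not met.
(i) supervisor present — satisfied.
(ii) ≥14 days' notice — satisfied.
(iii) coverage ≥ $75,000 — met.
(c): T AND T AND T → true.
(3) = F OR F OR T = true.
So Overall is satisfied (T AND T AND T).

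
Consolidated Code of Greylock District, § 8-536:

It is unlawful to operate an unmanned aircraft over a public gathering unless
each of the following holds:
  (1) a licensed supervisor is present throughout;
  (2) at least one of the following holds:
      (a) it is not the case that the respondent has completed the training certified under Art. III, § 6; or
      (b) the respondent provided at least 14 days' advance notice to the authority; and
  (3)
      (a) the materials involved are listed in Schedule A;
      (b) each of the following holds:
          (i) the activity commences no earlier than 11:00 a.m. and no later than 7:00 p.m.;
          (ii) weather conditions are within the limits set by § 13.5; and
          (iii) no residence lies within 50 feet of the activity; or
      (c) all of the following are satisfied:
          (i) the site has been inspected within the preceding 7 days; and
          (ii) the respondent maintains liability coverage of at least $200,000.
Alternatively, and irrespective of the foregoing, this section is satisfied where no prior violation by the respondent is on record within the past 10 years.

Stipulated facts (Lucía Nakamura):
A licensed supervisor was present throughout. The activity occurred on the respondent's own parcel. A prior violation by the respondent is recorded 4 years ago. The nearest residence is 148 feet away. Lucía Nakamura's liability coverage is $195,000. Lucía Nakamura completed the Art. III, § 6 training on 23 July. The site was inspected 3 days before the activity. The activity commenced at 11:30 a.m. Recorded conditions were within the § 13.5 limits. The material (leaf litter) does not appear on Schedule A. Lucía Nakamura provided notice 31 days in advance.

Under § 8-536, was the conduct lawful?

(1) supervisor present — satisfied.
(a) not (training certified) — not satisfied.
(b) ≥14 days' notice — satisfied.
So (2) is satisfied (F OR T).
(a) Schedule A material — not satisfied.
(i) start within hours — met.
(ii) weather ok — satisfied.
(iii) no residence in 50 ft — satisfied.
(b) = T AND T AND T = true.
(i) site inspected — holds.
(ii) coverage ≥ $200,000 — not met.
So (c) is not satisfied (T AND F).
(3) = F OR T OR F = true.
Overall: T AND T AND T → true.
Exception (no prior violation) — not satisfied.
Result: main true OR exception false → true.

Yes — lawful.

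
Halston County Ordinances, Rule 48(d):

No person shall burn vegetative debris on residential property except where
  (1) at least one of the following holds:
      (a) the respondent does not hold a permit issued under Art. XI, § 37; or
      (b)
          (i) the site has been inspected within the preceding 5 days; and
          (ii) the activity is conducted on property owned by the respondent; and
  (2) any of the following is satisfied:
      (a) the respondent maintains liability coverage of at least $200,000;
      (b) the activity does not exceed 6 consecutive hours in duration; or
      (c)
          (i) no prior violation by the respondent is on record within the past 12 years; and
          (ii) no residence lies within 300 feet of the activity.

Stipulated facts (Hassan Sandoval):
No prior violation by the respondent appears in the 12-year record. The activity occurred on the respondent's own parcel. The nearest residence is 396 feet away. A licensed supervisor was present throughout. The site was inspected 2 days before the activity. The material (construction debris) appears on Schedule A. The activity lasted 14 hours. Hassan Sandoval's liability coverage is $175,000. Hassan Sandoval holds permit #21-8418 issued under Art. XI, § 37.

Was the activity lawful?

(a) not (holds permit) — not satisfied.
(i) site inspected — satisfied.
(ii) own property — met.
(b): T AND T → true.
(1): F OR T → true.
(a) coverage ≥ $200,000 — not satisfied.
(b) ≤ 6 hrs duration — not satisfied.
(i) no prior violation — holds.
(ii) no residence in 300 ft — satisfied.
(c) = T AND T = true.
(2): F OR F OR T → true.
So Overall is satisfied (T AND T).

Yes — lawful.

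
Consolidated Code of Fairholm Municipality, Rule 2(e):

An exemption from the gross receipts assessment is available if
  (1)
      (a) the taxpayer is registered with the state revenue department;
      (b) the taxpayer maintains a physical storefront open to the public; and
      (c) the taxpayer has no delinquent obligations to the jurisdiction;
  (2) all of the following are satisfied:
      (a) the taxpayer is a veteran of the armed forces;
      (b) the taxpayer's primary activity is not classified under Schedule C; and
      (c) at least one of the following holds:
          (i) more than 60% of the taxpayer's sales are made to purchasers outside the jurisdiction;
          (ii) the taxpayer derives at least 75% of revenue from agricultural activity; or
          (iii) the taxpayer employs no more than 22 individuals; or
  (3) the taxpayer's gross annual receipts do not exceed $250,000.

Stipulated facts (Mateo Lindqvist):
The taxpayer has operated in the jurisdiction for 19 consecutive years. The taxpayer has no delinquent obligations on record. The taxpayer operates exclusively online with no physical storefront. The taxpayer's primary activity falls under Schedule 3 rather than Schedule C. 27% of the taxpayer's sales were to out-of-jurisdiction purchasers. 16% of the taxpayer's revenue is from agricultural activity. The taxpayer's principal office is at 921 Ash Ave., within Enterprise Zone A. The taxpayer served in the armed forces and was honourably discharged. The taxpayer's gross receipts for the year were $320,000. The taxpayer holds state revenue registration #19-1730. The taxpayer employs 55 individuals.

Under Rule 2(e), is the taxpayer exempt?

No — not exempt.

(a) state-registered — holds.
(b) has storefront — not satisfied.
(c) no delinquency — holds.
So (1) is not satisfied (T AND F AND T).
(a) veteran — holds.
(b) not (Schedule C activity) — holds.
(i) >60% out-of-jur. sales — fails.
(ii) ≥75% agricultural — fails.
(iii) ≤ 22 employees — not met.
(c) = F OR F OR F = false.
So (2) is not satisfied (T AND T AND F).
(3) receipts ≤ $250,000 — not satisfied.
Overall: F OR F OR F → false.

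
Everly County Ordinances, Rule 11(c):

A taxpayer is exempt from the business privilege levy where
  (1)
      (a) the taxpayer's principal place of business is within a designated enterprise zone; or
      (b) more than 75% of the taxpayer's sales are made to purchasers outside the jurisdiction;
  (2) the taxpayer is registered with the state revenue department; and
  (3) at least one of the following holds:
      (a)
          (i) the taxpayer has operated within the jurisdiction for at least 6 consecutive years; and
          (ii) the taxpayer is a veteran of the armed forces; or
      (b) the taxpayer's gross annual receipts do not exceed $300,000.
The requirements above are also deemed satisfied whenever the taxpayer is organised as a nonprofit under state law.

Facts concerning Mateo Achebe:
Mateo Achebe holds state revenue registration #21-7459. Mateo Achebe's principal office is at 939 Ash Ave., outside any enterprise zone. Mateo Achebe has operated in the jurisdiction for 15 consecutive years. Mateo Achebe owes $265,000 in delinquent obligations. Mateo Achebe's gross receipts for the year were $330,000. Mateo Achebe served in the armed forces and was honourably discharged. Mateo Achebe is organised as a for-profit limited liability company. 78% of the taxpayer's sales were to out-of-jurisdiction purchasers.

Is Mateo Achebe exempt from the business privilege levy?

(a) in enterprise zone — not met.
(b) >75% out-of-jur. sales — satisfied.
So (1) is satisfied (F OR T).
(2) state-registered — met.
(i) ≥ 6 yrs in jurisdiction — holds.
(ii) veteran — holds.
(a) = T AND T = true.
(b) receipts ≤ $300,000 — not satisfied.
So (3) is satisfied (T OR F).
Overall: T AND T AND T → true.
Exception (nonprofit) — not satisfied.
Result: main true OR exception false → true.

Yes — exempt.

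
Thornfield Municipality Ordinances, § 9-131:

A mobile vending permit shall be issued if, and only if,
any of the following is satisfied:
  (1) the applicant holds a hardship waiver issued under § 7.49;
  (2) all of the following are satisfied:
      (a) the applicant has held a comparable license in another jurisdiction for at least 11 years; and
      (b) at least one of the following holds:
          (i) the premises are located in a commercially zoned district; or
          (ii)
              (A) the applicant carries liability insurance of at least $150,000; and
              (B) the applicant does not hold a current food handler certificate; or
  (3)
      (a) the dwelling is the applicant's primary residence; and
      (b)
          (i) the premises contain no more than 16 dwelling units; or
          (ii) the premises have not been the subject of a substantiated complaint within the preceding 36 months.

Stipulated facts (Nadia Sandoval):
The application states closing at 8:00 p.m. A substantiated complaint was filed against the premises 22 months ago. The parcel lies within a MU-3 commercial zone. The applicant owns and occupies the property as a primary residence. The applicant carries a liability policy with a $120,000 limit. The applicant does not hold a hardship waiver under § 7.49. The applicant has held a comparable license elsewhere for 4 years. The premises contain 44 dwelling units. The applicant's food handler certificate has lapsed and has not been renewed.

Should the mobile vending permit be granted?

(1) hardship waiver — fails.
(a) prior license ≥ 11 yr — not met.
(i) commercially zoned — met.
(A) insurance ≥ $150,000 — not satisfied.
(B) not (food handler cert.) — holds.
(ii): F AND T → false.
So (b) is satisfied (T OR F).
So (2) is not satisfied (F AND T).
(a) primary residence — satisfied.
(i) ≤ 16 units — not met.
(ii) no complaint in 36 mo. — fails.
So (b) is not satisfied (F OR F).
(3): T AND F → false.
Overall = F OR F OR F = false.

No — denied.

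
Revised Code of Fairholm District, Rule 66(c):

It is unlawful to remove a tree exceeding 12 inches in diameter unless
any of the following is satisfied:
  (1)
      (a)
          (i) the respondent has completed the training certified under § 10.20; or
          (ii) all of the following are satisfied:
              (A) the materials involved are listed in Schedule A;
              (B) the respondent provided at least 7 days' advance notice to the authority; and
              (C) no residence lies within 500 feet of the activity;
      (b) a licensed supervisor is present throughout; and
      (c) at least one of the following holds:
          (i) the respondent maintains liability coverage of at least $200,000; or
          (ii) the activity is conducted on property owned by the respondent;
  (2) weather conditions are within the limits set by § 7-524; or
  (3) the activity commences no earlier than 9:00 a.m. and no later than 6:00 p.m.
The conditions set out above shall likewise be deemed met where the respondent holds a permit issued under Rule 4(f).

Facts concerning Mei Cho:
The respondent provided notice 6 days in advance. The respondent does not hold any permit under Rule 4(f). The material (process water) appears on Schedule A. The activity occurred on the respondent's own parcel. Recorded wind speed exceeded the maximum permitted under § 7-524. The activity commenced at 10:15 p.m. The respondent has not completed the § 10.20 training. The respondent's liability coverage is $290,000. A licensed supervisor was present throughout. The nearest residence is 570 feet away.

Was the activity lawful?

(i) training certified — not met.
(A) Schedule A material — met.
(B) ≥7 days' notice — fails.
(C) no residence in 500 ft — met.
(ii): T AND F AND T → false.
(a) = F OR F = false.
(b) supervisor present — met.
(i) coverage ≥ $200,000 — met.
(ii) own property — satisfied.
(c) = T OR T = true.
So (1) is not satisfied (F AND T AND T).
(2) weather ok — not satisfied.
(3) start within hours — fails.
Overall = F OR F OR F = false.
Exception (holds permit) — not satisfied.
Result: main false OR exception false → false.

No — unlawful.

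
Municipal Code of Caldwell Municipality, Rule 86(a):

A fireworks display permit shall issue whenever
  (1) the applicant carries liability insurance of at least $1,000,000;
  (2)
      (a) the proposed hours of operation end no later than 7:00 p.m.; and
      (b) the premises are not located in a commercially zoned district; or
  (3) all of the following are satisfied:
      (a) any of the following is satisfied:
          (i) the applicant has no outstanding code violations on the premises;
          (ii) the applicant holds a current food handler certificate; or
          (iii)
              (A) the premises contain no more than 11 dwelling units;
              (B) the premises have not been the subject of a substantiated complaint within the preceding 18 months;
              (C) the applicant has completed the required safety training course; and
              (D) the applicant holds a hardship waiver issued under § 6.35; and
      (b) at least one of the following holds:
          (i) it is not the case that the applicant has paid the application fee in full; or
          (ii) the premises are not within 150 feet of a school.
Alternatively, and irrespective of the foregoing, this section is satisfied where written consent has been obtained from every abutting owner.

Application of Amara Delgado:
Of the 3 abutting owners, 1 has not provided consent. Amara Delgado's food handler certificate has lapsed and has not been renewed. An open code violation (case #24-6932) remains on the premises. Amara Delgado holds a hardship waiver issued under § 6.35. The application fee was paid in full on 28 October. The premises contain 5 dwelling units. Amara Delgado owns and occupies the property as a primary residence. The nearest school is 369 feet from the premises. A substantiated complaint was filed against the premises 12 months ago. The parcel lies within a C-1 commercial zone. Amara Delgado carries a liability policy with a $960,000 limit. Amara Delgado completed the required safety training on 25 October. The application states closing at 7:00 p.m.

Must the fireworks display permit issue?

No — denied.

(1) insurance ≥ $1,000,000 — not satisfied.
(a) closes by 7 p.m. — met.
(b) not (commercially zoned) — not satisfied.
So (2) is not satisfied (T AND F).
(i) no code violations — not satisfied.
(ii) food handler cert. — fails.
(A) ≤ 11 units — holds.
(B) no complaint in 18 mo. — not satisfied.
(C) safety training — satisfied.
(D) hardship waiver — met.
(iii) = T AND F AND T AND T = false.
So (a) is not satisfied (F OR F OR F).
(i) not (fee paid) — fails.
(ii) ≥150 ft from school — satisfied.
(b): F OR T → true.
So (3) is not satisfied (F AND T).
Overall = F OR F OR F = false.
Exception (all abutters consent) — not satisfied.
Result: main false OR exception false → false.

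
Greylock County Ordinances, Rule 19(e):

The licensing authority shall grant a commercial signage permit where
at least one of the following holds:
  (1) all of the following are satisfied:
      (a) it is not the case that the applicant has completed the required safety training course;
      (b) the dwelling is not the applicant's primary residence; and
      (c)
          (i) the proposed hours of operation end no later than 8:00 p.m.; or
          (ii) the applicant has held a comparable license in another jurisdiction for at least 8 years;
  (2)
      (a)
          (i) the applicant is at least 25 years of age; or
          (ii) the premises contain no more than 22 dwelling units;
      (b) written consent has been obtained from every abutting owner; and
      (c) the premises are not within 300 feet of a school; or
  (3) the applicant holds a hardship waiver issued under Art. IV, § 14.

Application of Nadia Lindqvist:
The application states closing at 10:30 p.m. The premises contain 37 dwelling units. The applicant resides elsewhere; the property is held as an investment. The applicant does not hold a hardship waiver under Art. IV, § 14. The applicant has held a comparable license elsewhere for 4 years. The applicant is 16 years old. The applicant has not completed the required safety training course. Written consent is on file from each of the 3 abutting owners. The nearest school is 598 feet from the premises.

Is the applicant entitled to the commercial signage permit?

No — denied.

(a) not (safety training) — met.
(b) not (primary residence) — satisfied.
(i) closes by 8 p.m. — not met.
(ii) prior license ≥ 8 yr — not met.
(c): F OR F → false.
So (1) is not satisfied (T AND T AND F).
(i) age ≥ 25 — fails.
(ii) ≤ 22 units — fails.
(a): F OR F → false.
(b) all abutters consent — met.
(c) ≥300 ft from school — met.
(2): F AND T AND T → false.
(3) hardship waiver — not met.
Overall: F OR F OR F → false.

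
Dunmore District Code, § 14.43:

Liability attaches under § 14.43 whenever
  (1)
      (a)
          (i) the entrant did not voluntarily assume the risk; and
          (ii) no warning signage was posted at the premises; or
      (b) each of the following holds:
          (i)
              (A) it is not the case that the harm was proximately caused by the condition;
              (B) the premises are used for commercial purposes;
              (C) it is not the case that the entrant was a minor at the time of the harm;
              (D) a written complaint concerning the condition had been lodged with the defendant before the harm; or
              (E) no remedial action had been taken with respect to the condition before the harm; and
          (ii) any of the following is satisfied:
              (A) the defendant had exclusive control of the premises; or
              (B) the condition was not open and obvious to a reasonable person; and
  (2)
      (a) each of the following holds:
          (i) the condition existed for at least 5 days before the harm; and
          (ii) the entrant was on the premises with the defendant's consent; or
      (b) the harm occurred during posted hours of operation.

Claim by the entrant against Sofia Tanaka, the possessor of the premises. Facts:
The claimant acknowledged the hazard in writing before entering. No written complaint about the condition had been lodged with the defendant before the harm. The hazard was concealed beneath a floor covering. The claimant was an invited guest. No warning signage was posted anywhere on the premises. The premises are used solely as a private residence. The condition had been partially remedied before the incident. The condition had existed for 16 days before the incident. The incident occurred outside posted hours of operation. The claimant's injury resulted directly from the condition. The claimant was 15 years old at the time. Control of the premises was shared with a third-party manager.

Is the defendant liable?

No — not liable.

(i) no assumed risk — fails.
(ii) no signage posted — holds.
(a): F AND T → false.
(A) not (proximate cause) — not satisfied.
(B) commercial use — not met.
(C) not (entrant a minor) — fails.
(D) complaint lodged — not satisfied.
(E) no remedial action — not met.
(i) = F OR F OR F OR F OR F = false.
(A) exclusive control — not satisfied.
(B) not open/obvious — holds.
(ii) = F OR T = true.
(b): F AND T → false.
(1): F OR F → false.
(i) condition ≥5 days old — met.
(ii) consent to enter — met.
So (a) is satisfied (T AND T).
(b) during posted hours — not satisfied.
(2) = T OR F = true.
Overall = F AND T = false.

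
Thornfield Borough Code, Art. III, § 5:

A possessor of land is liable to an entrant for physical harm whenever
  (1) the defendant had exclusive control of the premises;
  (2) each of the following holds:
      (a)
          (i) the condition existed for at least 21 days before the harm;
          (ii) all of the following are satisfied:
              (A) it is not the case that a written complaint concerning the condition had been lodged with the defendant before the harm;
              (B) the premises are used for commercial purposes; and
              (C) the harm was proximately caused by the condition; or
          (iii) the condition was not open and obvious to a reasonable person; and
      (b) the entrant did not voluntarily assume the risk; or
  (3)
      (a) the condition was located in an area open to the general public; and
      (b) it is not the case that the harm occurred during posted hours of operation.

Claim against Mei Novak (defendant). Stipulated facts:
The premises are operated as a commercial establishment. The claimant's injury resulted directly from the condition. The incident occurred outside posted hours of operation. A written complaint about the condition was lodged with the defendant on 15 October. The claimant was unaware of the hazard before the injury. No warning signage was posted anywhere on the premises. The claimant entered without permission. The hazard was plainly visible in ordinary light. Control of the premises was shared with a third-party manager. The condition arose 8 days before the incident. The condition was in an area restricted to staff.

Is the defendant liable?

No — not liable.

(1) exclusive control — not met.
(i) condition ≥21 days old — fails.
(A) not (complaint lodged) — fails.
(B) commercial use — met.
(C) proximate cause — holds.
(ii) = F AND T AND T = false.
(iii) not open/obvious — fails.
(a) = F OR F OR F = false.
(b) no assumed risk — satisfied.
(2): F AND T → false.
(a) public area — not satisfied.
(b) not (during posted hours) — met.
So (3) is not satisfied (F AND T).
Overall: F OR F OR F → false.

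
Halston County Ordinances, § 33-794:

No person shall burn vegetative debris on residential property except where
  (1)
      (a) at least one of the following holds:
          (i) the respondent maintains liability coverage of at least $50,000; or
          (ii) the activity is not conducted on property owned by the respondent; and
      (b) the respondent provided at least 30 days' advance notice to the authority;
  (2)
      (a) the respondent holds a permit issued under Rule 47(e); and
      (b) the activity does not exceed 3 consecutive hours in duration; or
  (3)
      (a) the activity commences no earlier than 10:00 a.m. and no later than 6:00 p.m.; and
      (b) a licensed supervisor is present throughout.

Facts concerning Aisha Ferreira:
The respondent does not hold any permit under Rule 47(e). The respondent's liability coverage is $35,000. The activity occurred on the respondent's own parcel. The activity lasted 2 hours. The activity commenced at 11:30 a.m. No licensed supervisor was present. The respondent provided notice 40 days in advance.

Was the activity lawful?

No — unlawful.

(i) coverage ≥ $50,000 — not met.
(ii) not (own property) — not satisfied.
So (a) is not satisfied (F OR F).
(b) ≥30 days' notice — met.
(1): F AND T → false.
(a) holds permit — fails.
(b) ≤ 3 hrs duration — satisfied.
(2): F AND T → false.
(a) start within hours — met.
(b) supervisor present — fails.
(3): T AND F → false.
Overall = F OR F OR F = false.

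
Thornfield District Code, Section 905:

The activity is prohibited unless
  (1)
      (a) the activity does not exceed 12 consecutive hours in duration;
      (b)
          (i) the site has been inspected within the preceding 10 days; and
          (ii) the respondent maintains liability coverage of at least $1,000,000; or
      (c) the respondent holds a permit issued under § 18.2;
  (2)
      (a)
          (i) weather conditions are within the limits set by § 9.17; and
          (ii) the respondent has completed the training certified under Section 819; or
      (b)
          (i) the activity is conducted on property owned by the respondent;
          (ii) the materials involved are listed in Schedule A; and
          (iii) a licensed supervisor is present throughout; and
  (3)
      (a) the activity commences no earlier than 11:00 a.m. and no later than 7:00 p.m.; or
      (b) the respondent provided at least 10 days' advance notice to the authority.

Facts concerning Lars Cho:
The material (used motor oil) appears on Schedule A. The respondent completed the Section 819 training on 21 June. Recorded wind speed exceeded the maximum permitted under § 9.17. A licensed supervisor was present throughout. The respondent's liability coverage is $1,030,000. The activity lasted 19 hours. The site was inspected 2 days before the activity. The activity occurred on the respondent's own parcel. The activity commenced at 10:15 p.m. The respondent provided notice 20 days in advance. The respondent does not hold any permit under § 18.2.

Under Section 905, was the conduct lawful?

(a) ≤ 12 hrs duration — fails.
(i) site inspected — met.
(ii) coverage ≥ $1,000,000 — holds.
(b) = T AND T = true.
(c) holds permit — fails.
So (1) is satisfied (F OR T OR F).
(i) weather ok — not satisfied.
(ii) training certified — holds.
(a) = F AND T = false.
(i) own property — satisfied.
(ii) Schedule A material — met.
(iii) supervisor present — met.
(b) = T AND T AND T = true.
(2): F OR T → true.
(a) start within hours — fails.
(b) ≥10 days' notice — met.
So (3) is satisfied (F OR T).
Overall = T AND T AND T = true.

Yes — lawful.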